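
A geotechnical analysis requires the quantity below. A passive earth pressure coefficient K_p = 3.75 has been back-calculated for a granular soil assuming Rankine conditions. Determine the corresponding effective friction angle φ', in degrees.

35.4°

K_p = (1+sin φ)/(1−sin φ) ⇒ sin φ = (K_p − 1)/(K_p + 1) = 0.5789.
φ = arcsin(0.5789) = 35.38°.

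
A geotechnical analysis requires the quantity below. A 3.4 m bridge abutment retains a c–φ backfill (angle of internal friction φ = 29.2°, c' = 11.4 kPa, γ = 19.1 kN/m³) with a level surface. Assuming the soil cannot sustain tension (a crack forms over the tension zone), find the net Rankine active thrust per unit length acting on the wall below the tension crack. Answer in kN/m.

6.13 kN/m

K_a = 0.3442; √K_a = 0.5867.
Tension-crack depth z_c = 2c/(γ√K_a) = 2×11.4/(19.1×0.5867) = 2.035 m.
σ_a at base = K_a γ H − 2c√K_a = 0.3442×19.1×3.4 − 2×11.4×0.5867 = 8.976 kPa.
P_a = ½ × 8.976 × (H − z_c) = 0.5×8.976×1.365 = 6.128 kN/m.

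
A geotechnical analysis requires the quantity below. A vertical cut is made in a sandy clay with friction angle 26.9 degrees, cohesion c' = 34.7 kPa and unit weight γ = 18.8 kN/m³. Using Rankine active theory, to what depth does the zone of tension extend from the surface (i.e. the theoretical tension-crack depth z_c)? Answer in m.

6.01 m

K_a = tan²(45° − 26.9°/2) = 0.3770; √K_a = 0.6140.
The active pressure is zero where K_a γ z = 2c√K_a, so z_c = 2c/(γ√K_a) = 2×34.7/(18.8×0.6140) = 6.012 m.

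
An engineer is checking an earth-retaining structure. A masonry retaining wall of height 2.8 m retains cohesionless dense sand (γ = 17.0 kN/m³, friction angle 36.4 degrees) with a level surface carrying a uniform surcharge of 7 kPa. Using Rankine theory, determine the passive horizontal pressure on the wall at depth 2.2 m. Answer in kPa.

K_p = (1 + sin φ)/(1 − sin φ) = 3.919.
σ_v = γz + q = 17.0 × 2.2 + 7 = 44.40 kPa.
σ_h = K_p σ_v = 3.919 × 44.40 = 174.0 kPa.

174 kPa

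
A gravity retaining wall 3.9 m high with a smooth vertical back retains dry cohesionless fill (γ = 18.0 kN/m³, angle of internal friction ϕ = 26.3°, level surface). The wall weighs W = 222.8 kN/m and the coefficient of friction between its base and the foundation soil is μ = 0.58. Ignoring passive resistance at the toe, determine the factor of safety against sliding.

K_a = tan²(45° − 26.3°/2) = 0.3859.
P_a = ½K_aγH² = 0.5×0.3859×18.0×3.9² = 52.83 kN/m, acting at H/3 = 1.300 m above the base.
FS_sliding = μW / P_a = 0.58×222.8 / 52.83 = 2.446.

2.45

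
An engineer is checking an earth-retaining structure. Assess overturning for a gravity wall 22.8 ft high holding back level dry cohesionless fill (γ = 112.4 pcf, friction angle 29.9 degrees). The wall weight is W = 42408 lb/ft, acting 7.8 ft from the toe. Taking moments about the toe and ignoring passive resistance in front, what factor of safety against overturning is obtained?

4.45

K_a = tan²(45° − 29.9°/2) = 0.3347.
P_a = ½K_aγH² = 0.5×0.3347×112.4×22.8² = 9778 lb/ft, acting at H/3 = 7.600 ft above the base.
Overturning moment M_o = P_a × H/3 = 9778 × 7.600 = 74310.
Resisting moment M_r = W × 7.8 = 42408 × 7.8 = 330800.
FS_overturning = M_r/M_o = 330800/74310 = 4.451.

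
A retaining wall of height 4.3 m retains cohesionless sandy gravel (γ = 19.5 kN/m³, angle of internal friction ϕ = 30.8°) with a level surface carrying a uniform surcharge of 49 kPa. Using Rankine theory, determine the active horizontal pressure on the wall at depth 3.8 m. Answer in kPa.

K_a = (1 − sin φ)/(1 + sin φ) = 0.3227.
σ_v = γz + q = 19.5 × 3.8 + 49 = 123.1 kPa.
σ_h = K_a σ_v = 0.3227 × 123.1 = 39.73 kPa.

39.7 kPa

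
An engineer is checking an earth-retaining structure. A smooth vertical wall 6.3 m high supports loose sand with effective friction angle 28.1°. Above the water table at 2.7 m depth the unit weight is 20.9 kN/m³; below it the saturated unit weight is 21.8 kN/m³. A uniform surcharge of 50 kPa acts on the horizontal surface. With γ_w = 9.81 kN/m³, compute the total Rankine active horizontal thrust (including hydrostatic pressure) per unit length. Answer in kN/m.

K_a = tan²(45° − φ/2) = 0.3596.
γ' = 21.8 − 9.81 = 11.99 kN/m³. h₂ = H − d_w = 3.6 m.
σ'_h: at surface K_a·q = 17.98; at WT K_a(q+γd_w) = 38.27; at base K_a(q+γd_w+γ'h₂) = 53.80 kPa.
P₁ = ½(17.98+38.27)×2.7 = 75.94; P₂ = ½(38.27+53.80)×3.6 = 165.7; P_w = ½γ_w h₂² = 63.57.
Total = 75.94+165.7+63.57 = 305.2 kN/m.

305 kN/m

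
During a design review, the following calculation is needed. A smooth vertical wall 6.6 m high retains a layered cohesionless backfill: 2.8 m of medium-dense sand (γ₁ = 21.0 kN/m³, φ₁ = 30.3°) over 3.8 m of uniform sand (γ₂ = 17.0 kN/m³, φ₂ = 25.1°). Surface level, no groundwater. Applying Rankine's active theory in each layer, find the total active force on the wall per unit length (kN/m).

167 kN/m

K_a1 = tan²(45°−30.3°/2) = 0.3293; K_a2 = tan²(45°−25.1°/2) = 0.4043.
Layer 1: σ at base = K_a1 γ₁ h₁ = 19.36 kPa; P₁ = ½×19.36×2.8 = 27.11.
Layer 2: σ_v at top = γ₁h₁ = 58.80; σ_h top = K_a2×58.80 = 23.77; σ_h base = K_a2×(58.80+17.0×3.8) = 49.89.
P₂ = ½(23.77+49.89)×3.8 = 140.0. Total P_a = 27.11+140.0 = 167.1 kN/m.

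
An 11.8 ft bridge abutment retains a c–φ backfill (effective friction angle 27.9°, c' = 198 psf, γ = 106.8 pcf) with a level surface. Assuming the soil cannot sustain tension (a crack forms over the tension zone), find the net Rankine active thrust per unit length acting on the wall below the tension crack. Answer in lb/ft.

616 lb/ft

K_a = 0.3625; √K_a = 0.6020.
Tension-crack depth z_c = 2c/(γ√K_a) = 2×198/(106.8×0.6020) = 6.159 ft.
σ_a at base = K_a γ H − 2c√K_a = 0.3625×106.8×11.8 − 2×198×0.6020 = 218.4 psf.
P_a = ½ × 218.4 × (H − z_c) = 0.5×218.4×5.641 = 616.0 lb/ft.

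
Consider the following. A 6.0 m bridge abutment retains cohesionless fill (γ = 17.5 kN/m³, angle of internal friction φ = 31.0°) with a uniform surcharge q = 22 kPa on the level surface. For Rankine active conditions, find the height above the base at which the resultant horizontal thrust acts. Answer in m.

2.30 m

K_a = 0.3201.
Triangular part P₁ = ½K_aγH² = 100.8 at H/3 = 2.000 m; rectangular part P₂ = K_a q H = 42.25 at H/2 = 3.000 m.
ȳ = (P₁·2.000 + P₂·3.000)/(P₁+P₂) = 2.295 m.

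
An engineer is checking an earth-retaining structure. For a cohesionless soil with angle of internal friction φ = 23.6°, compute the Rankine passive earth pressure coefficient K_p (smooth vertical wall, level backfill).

K_p = (1 + sin φ)/(1 − sin φ) = tan²(45° + 23.6°/2) = 2.335.

2.34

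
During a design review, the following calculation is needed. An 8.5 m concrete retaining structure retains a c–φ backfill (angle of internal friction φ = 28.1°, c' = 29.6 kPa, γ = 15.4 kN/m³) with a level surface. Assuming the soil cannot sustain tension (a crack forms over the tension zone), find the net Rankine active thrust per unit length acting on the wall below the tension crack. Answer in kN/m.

K_a = 0.3596; √K_a = 0.5997.
Tension-crack depth z_c = 2c/(γ√K_a) = 2×29.6/(15.4×0.5997) = 6.410 m.
σ_a at base = K_a γ H − 2c√K_a = 0.3596×15.4×8.5 − 2×29.6×0.5997 = 11.57 kPa.
P_a = ½ × 11.57 × (H − z_c) = 0.5×11.57×2.090 = 12.09 kN/m.

12.1 kN/m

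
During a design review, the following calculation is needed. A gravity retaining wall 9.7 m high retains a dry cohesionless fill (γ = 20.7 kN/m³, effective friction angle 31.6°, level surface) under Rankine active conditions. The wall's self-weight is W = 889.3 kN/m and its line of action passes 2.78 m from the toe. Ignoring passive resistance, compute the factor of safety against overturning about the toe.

K_a = tan²(45° − 31.6°/2) = 0.3123.
P_a = ½K_aγH² = 0.5×0.3123×20.7×9.7² = 304.2 kN/m, acting at H/3 = 3.233 m above the base.
Overturning moment M_o = P_a × H/3 = 304.2 × 3.233 = 983.5.
Resisting moment M_r = W × 2.78 = 889.3 × 2.78 = 2472.
FS_overturning = M_r/M_o = 2472/983.5 = 2.514.

2.51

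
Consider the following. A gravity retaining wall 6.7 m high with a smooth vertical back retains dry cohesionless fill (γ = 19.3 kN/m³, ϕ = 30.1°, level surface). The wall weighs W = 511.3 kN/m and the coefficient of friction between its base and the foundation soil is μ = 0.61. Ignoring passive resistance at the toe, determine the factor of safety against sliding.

2.17

K_a = tan²(45° − 30.1°/2) = 0.3320.
P_a = ½K_aγH² = 0.5×0.3320×19.3×6.7² = 143.8 kN/m, acting at H/3 = 2.233 m above the base.
FS_sliding = μW / P_a = 0.61×511.3 / 143.8 = 2.169.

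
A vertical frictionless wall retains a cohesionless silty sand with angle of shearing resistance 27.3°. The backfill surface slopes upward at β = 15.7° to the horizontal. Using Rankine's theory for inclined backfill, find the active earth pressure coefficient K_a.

K_a = cos β · (cos β − √(cos²β − cos²φ)) / (cos β + √(cos²β − cos²φ)).
cos β = 0.9627, cos φ = 0.8886, √(cos²β − cos²φ) = 0.3703.
K_a = 0.9627 × (0.9627 − 0.3703)/(0.9627 + 0.3703) = 0.4278.

0.428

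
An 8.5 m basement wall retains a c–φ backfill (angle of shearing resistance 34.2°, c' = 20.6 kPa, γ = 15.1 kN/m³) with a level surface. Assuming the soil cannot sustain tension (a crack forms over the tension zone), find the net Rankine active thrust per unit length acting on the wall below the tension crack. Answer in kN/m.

23.7 kN/m

K_a = 0.2803; √K_a = 0.5295.
Tension-crack depth z_c = 2c/(γ√K_a) = 2×20.6/(15.1×0.5295) = 5.153 m.
σ_a at base = K_a γ H − 2c√K_a = 0.2803×15.1×8.5 − 2×20.6×0.5295 = 14.17 kPa.
P_a = ½ × 14.17 × (H − z_c) = 0.5×14.17×3.347 = 23.71 kN/m.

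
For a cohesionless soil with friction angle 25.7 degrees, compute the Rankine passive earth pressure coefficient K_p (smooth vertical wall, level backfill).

2.53

K_p = (1 + sin φ)/(1 − sin φ) = tan²(45° + 25.7°/2) = 2.531.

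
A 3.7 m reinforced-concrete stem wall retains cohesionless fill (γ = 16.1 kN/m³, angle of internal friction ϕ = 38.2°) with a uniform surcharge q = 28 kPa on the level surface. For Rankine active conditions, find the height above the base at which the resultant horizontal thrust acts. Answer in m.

1.53 m

K_a = 0.2358.
Triangular part P₁ = ½K_aγH² = 25.98 at H/3 = 1.233 m; rectangular part P₂ = K_a q H = 24.43 at H/2 = 1.850 m.
ȳ = (P₁·1.233 + P₂·1.850)/(P₁+P₂) = 1.532 m.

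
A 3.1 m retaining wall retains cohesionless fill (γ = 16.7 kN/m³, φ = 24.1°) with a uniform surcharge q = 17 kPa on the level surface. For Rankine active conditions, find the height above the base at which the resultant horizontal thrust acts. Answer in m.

K_a = 0.4201.
Triangular part P₁ = ½K_aγH² = 33.71 at H/3 = 1.033 m; rectangular part P₂ = K_a q H = 22.14 at H/2 = 1.550 m.
ȳ = (P₁·1.033 + P₂·1.550)/(P₁+P₂) = 1.238 m.

1.24 m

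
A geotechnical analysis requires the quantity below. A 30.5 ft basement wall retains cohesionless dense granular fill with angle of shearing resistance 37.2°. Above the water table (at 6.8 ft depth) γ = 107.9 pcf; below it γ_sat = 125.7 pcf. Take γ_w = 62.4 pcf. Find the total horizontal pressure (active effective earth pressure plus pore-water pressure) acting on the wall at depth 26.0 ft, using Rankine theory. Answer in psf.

1680 psf

K_a = (1 − sin φ)/(1 + sin φ) = 0.2464.
γ' = 125.7 − 62.4 = 63.30 pcf.
Effective vertical stress at 26.0 ft: σ'_v = 107.9×6.8 + 63.30×19.2 = 1949 psf.
σ'_h = K_a σ'_v = 0.2464 × 1949 = 480.3 psf; u = γ_w × 19.2 = 1198 psf.
Total σ_h = 480.3 + 1198 = 1678 psf.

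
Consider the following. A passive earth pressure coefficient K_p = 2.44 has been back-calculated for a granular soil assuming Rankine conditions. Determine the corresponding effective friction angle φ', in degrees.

24.7°

K_p = (1+sin φ)/(1−sin φ) ⇒ sin φ = (K_p − 1)/(K_p + 1) = 0.4186.
φ = arcsin(0.4186) = 24.75°.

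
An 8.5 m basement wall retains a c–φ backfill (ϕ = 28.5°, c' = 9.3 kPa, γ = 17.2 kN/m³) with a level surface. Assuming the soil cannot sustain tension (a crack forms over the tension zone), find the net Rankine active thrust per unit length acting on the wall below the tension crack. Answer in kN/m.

136 kN/m

K_a = 0.3540; √K_a = 0.5949.
Tension-crack depth z_c = 2c/(γ√K_a) = 2×9.3/(17.2×0.5949) = 1.818 m.
σ_a at base = K_a γ H − 2c√K_a = 0.3540×17.2×8.5 − 2×9.3×0.5949 = 40.68 kPa.
P_a = ½ × 40.68 × (H − z_c) = 0.5×40.68×6.682 = 135.9 kN/m.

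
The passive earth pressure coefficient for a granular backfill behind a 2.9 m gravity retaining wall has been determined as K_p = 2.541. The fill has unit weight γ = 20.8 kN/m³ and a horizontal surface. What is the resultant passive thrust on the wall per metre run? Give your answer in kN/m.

P = ½ K_p γ H² = 0.5 × 2.541 × 20.8 × 2.9² = 222.2 kN/m.

222 kN/m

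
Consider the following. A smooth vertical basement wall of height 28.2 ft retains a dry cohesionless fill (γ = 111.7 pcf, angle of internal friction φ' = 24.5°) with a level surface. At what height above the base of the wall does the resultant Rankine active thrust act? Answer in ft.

K_a = 0.4137.
The pressure distribution is triangular, so the resultant acts at H/3 above the base = 28.2/3 = 9.400 ft.

9.40 ft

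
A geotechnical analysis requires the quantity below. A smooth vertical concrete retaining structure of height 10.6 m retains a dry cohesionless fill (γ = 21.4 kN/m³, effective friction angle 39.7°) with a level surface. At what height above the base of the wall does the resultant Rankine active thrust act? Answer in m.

3.53 m

K_a = 0.2204.
The pressure distribution is triangular, so the resultant acts at H/3 above the base = 10.6/3 = 3.533 m.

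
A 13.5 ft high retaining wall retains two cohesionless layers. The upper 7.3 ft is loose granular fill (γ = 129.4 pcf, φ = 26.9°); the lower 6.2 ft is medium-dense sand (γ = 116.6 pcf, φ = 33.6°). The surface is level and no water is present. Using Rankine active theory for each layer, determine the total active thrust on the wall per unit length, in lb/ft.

3630 lb/ft

K_a1 = tan²(45°−26.9°/2) = 0.3770; K_a2 = tan²(45°−33.6°/2) = 0.2875.
Layer 1: σ at base = K_a1 γ₁ h₁ = 356.1 psf; P₁ = ½×356.1×7.3 = 1300.
Layer 2: σ_v at top = γ₁h₁ = 944.6; σ_h top = K_a2×944.6 = 271.6; σ_h base = K_a2×(944.6+116.6×6.2) = 479.4.
P₂ = ½(271.6+479.4)×6.2 = 2328. Total P_a = 1300+2328 = 3628 lb/ft.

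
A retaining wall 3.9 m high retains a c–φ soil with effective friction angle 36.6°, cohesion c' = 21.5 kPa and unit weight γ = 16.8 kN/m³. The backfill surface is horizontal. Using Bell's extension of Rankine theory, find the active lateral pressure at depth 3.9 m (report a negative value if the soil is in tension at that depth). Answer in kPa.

K_a = (1 − sin φ)/(1 + sin φ) = 0.2530.
σ_a = K_a γ z − 2c√K_a = 0.2530×16.8×3.9 − 2×21.5×0.5029 = -5.053 kPa.

-5.05 kPa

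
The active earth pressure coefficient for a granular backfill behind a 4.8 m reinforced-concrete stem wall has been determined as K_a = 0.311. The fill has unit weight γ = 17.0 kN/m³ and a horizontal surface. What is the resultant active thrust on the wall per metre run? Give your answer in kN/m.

P = ½ K_a γ H² = 0.5 × 0.311 × 17.0 × 4.8² = 60.91 kN/m.

60.9 kN/m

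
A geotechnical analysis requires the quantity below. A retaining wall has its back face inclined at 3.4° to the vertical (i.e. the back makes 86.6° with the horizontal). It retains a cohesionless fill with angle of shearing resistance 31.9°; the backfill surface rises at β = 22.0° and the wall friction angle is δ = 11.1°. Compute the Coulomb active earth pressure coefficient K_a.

0.434

K_a = sin²(α+φ) / [sin²α · sin(α−δ) · (1 + √{sin(φ+δ)sin(φ−β) / (sin(α−δ)sin(α+β))})²].
With α = 86.6°, φ = 31.9°, δ = 11.1°, β = 22.0°: K_a = 0.4344.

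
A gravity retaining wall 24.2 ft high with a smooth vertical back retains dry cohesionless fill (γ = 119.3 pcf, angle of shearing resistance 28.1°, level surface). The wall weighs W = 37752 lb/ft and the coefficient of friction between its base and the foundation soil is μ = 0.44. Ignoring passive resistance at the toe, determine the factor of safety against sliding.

K_a = tan²(45° − 28.1°/2) = 0.3596.
P_a = ½K_aγH² = 0.5×0.3596×119.3×24.2² = 12560 lb/ft, acting at H/3 = 8.067 ft above the base.
FS_sliding = μW / P_a = 0.44×37752 / 12560 = 1.322.

1.32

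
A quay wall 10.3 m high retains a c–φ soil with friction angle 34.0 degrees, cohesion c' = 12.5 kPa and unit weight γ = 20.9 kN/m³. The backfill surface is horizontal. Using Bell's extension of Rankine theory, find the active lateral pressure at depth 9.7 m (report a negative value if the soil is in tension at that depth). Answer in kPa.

K_a = (1 − sin φ)/(1 + sin φ) = 0.2827.
σ_a = K_a γ z − 2c√K_a = 0.2827×20.9×9.7 − 2×12.5×0.5317 = 44.02 kPa.

44.0 kPa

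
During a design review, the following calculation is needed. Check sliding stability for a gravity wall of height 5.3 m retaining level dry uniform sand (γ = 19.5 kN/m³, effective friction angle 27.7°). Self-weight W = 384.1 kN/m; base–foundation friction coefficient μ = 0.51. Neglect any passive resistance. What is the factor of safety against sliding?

K_a = tan²(45° − 27.7°/2) = 0.3653.
P_a = ½K_aγH² = 0.5×0.3653×19.5×5.3² = 100.1 kN/m, acting at H/3 = 1.767 m above the base.
FS_sliding = μW / P_a = 0.51×384.1 / 100.1 = 1.958.

1.96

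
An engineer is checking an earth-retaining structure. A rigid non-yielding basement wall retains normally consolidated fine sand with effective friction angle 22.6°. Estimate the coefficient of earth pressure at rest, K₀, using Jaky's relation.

0.616

K₀ = 1 − sin φ' = 1 − sin 22.6° = 0.6157.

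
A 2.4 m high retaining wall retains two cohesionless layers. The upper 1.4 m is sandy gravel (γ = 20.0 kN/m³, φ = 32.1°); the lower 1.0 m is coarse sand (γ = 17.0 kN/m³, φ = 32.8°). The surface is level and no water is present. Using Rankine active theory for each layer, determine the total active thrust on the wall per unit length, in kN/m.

16.8 kN/m

K_a1 = tan²(45°−32.1°/2) = 0.3060; K_a2 = tan²(45°−32.8°/2) = 0.2973.
Layer 1: σ at base = K_a1 γ₁ h₁ = 8.568 kPa; P₁ = ½×8.568×1.4 = 5.998.
Layer 2: σ_v at top = γ₁h₁ = 28.00; σ_h top = K_a2×28.00 = 8.323; σ_h base = K_a2×(28.00+17.0×1.0) = 13.38.
P₂ = ½(8.323+13.38)×1.0 = 10.85. Total P_a = 5.998+10.85 = 16.85 kN/m.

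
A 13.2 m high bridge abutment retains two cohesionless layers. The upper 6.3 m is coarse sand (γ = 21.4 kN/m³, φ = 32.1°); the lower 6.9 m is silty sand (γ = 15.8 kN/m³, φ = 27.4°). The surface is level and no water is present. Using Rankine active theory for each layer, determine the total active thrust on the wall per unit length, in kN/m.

613 kN/m

K_a1 = tan²(45°−32.1°/2) = 0.3060; K_a2 = tan²(45°−27.4°/2) = 0.3697.
Layer 1: σ at base = K_a1 γ₁ h₁ = 41.25 kPa; P₁ = ½×41.25×6.3 = 130.0.
Layer 2: σ_v at top = γ₁h₁ = 134.8; σ_h top = K_a2×134.8 = 49.84; σ_h base = K_a2×(134.8+15.8×6.9) = 90.14.
P₂ = ½(49.84+90.14)×6.9 = 482.9. Total P_a = 130.0+482.9 = 612.9 kN/m.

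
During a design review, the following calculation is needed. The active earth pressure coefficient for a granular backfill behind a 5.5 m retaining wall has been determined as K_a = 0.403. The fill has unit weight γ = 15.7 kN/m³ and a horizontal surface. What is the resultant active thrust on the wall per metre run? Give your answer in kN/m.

95.7 kN/m

P = ½ K_a γ H² = 0.5 × 0.403 × 15.7 × 5.5² = 95.70 kN/m.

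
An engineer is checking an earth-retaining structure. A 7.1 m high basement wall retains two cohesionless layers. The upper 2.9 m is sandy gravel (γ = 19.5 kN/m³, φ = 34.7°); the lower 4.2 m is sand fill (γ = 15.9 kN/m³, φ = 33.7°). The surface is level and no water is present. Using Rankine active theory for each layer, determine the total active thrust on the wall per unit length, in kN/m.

K_a1 = tan²(45°−34.7°/2) = 0.2745; K_a2 = tan²(45°−33.7°/2) = 0.2863.
Layer 1: σ at base = K_a1 γ₁ h₁ = 15.52 kPa; P₁ = ½×15.52×2.9 = 22.51.
Layer 2: σ_v at top = γ₁h₁ = 56.55; σ_h top = K_a2×56.55 = 16.19; σ_h base = K_a2×(56.55+15.9×4.2) = 35.31.
P₂ = ½(16.19+35.31)×4.2 = 108.2. Total P_a = 22.51+108.2 = 130.7 kN/m.

131 kN/m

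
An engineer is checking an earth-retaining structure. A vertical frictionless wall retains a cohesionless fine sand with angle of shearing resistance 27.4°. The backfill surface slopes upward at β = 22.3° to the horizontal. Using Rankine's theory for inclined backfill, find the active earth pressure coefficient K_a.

K_a = cos β · (cos β − √(cos²β − cos²φ)) / (cos β + √(cos²β − cos²φ)).
cos β = 0.9252, cos φ = 0.8878, √(cos²β − cos²φ) = 0.2604.
K_a = 0.9252 × (0.9252 − 0.2604)/(0.9252 + 0.2604) = 0.5188.

0.519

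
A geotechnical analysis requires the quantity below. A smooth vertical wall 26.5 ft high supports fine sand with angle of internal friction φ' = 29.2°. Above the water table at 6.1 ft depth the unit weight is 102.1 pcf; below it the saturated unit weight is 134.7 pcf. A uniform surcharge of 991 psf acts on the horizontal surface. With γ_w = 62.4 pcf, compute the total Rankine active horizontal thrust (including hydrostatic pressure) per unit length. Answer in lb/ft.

32200 lb/ft

K_a = tan²(45° − φ/2) = 0.3442.
γ' = 134.7 − 62.4 = 72.30 pcf. h₂ = H − d_w = 20.4 ft.
σ'_h: at surface K_a·q = 341.1; at WT K_a(q+γd_w) = 555.5; at base K_a(q+γd_w+γ'h₂) = 1063 psf.
P₁ = ½(341.1+555.5)×6.1 = 2735; P₂ = ½(555.5+1063)×20.4 = 16510; P_w = ½γ_w h₂² = 12980.
Total = 2735+16510+12980 = 32230 lb/ft.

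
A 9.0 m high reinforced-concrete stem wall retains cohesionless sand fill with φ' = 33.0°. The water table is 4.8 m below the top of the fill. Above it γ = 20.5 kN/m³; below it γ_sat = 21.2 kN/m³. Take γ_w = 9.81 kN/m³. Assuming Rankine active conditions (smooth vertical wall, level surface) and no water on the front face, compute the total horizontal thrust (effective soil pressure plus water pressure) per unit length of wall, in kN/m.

308 kN/m

K_a = tan²(45° − φ/2) = 0.2948.
γ' = 21.2 − 9.81 = 11.39 kN/m³. Depth below WT = 4.2 m.
σ'_h at WT = K_a γ d_w = 29.01 kPa; at base = 29.01 + K_a γ' × 4.2 = 43.11 kPa.
P₁ (0–4.8 m) = ½×29.01×4.8 = 69.62. P₂ (4.8–9.0 m) = ½(29.01+43.11)×4.2 = 151.5.
P_w = ½ γ_w h₂² = 0.5×9.81×4.2² = 86.52. Total = 69.62+151.5+86.52 = 307.6 kN/m.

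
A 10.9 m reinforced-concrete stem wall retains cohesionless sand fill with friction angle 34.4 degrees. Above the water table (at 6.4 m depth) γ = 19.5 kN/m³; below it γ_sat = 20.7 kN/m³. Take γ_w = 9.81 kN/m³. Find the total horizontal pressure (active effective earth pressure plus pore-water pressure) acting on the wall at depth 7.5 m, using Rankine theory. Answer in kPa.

K_a = (1 − sin φ)/(1 + sin φ) = 0.2780.
γ' = 20.7 − 9.81 = 10.89 kN/m³.
Effective vertical stress at 7.5 m: σ'_v = 19.5×6.4 + 10.89×1.10 = 136.8 kPa.
σ'_h = K_a σ'_v = 0.2780 × 136.8 = 38.02 kPa; u = γ_w × 1.10 = 10.79 kPa.
Total σ_h = 38.02 + 10.79 = 48.81 kPa.

48.8 kPa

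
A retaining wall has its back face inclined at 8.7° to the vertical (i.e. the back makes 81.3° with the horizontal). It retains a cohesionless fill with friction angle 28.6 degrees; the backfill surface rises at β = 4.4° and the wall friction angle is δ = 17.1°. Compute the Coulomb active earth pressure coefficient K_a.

0.407

K_a = sin²(α+φ) / [sin²α · sin(α−δ) · (1 + √{sin(φ+δ)sin(φ−β) / (sin(α−δ)sin(α+β))})²].
With α = 81.3°, φ = 28.6°, δ = 17.1°, β = 4.4°: K_a = 0.4069.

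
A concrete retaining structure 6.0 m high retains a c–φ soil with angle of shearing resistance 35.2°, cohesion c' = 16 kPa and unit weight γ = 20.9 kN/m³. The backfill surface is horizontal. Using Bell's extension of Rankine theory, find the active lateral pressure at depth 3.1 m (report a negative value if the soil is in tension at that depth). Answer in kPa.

K_a = (1 − sin φ)/(1 + sin φ) = 0.2687.
σ_a = K_a γ z − 2c√K_a = 0.2687×20.9×3.1 − 2×16×0.5184 = 0.8210 kPa.

0.821 kPa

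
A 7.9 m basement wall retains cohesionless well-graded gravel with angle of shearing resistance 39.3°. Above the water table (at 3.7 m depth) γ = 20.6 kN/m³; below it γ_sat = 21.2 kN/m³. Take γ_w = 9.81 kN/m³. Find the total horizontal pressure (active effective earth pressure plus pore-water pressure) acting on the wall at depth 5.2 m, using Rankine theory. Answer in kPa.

35.7 kPa

K_a = (1 − sin φ)/(1 + sin φ) = 0.2245.
γ' = 21.2 − 9.81 = 11.39 kN/m³.
Effective vertical stress at 5.2 m: σ'_v = 20.6×3.7 + 11.39×1.50 = 93.31 kPa.
σ'_h = K_a σ'_v = 0.2245 × 93.31 = 20.94 kPa; u = γ_w × 1.50 = 14.71 kPa.
Total σ_h = 20.94 + 14.71 = 35.66 kPa.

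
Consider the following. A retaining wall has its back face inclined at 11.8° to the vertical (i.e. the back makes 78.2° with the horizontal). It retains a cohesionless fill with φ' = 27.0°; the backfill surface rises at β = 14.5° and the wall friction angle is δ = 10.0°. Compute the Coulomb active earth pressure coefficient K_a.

0.554

K_a = sin²(α+φ) / [sin²α · sin(α−δ) · (1 + √{sin(φ+δ)sin(φ−β) / (sin(α−δ)sin(α+β))})²].
With α = 78.2°, φ = 27.0°, δ = 10.0°, β = 14.5°: K_a = 0.5539.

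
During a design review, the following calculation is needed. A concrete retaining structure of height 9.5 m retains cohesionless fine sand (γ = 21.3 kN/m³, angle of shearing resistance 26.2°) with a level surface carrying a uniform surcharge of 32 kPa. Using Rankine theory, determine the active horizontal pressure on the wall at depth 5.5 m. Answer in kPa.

K_a = (1 − sin φ)/(1 + sin φ) = 0.3874.
σ_v = γz + q = 21.3 × 5.5 + 32 = 149.2 kPa.
σ_h = K_a σ_v = 0.3874 × 149.2 = 57.79 kPa.

57.8 kPa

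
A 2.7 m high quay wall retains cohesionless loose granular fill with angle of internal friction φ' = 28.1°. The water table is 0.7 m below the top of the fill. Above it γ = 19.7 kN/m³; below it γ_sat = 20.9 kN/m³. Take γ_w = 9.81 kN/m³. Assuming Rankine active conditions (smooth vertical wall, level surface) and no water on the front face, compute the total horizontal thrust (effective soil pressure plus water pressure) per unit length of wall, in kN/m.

K_a = tan²(45° − φ/2) = 0.3596.
γ' = 20.9 − 9.81 = 11.09 kN/m³. Depth below WT = 2.0 m.
σ'_h at WT = K_a γ d_w = 4.959 kPa; at base = 4.959 + K_a γ' × 2.0 = 12.94 kPa.
P₁ (0–0.7 m) = ½×4.959×0.7 = 1.736. P₂ (0.7–2.7 m) = ½(4.959+12.94)×2.0 = 17.89.
P_w = ½ γ_w h₂² = 0.5×9.81×2.0² = 19.62. Total = 1.736+17.89+19.62 = 39.25 kN/m.

39.2 kN/m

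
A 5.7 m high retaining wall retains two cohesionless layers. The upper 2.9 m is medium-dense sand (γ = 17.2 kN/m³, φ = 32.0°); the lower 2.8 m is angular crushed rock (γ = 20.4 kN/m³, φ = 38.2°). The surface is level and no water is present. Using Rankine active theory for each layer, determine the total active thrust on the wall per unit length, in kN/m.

74.0 kN/m

K_a1 = tan²(45°−32.0°/2) = 0.3073; K_a2 = tan²(45°−38.2°/2) = 0.2358.
Layer 1: σ at base = K_a1 γ₁ h₁ = 15.33 kPa; P₁ = ½×15.33×2.9 = 22.22.
Layer 2: σ_v at top = γ₁h₁ = 49.88; σ_h top = K_a2×49.88 = 11.76; σ_h base = K_a2×(49.88+20.4×2.8) = 25.23.
P₂ = ½(11.76+25.23)×2.8 = 51.79. Total P_a = 22.22+51.79 = 74.01 kN/m.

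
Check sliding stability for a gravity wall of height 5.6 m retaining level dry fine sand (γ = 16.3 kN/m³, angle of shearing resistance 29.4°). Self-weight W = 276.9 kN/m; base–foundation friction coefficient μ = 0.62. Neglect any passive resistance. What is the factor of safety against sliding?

1.97

K_a = tan²(45° − 29.4°/2) = 0.3415.
P_a = ½K_aγH² = 0.5×0.3415×16.3×5.6² = 87.27 kN/m, acting at H/3 = 1.867 m above the base.
FS_sliding = μW / P_a = 0.62×276.9 / 87.27 = 1.967.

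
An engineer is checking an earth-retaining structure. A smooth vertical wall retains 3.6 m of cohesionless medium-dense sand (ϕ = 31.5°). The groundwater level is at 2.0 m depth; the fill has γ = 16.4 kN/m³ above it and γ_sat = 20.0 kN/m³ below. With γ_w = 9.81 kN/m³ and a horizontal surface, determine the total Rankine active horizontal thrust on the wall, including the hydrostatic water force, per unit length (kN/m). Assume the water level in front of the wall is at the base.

K_a = tan²(45° − φ/2) = 0.3136.
γ' = 20.0 − 9.81 = 10.19 kN/m³. Depth below WT = 1.6 m.
σ'_h at WT = K_a γ d_w = 10.29 kPa; at base = 10.29 + K_a γ' × 1.6 = 15.40 kPa.
P₁ (0–2.0 m) = ½×10.29×2.0 = 10.29. P₂ (2.0–3.6 m) = ½(10.29+15.40)×1.6 = 20.55.
P_w = ½ γ_w h₂² = 0.5×9.81×1.6² = 12.56. Total = 10.29+20.55+12.56 = 43.39 kN/m.

43.4 kN/m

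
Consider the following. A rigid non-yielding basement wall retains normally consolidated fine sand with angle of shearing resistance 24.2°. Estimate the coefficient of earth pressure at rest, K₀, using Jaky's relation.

K₀ = 1 − sin φ' = 1 − sin 24.2° = 0.5901.

0.590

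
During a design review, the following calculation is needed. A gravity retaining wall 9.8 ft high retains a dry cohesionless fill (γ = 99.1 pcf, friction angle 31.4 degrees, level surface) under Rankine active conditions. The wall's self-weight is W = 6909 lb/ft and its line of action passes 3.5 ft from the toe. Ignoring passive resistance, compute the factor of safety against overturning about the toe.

K_a = tan²(45° − 31.4°/2) = 0.3149.
P_a = ½K_aγH² = 0.5×0.3149×99.1×9.8² = 1499 lb/ft, acting at H/3 = 3.267 ft above the base.
Overturning moment M_o = P_a × H/3 = 1499 × 3.267 = 4895.
Resisting moment M_r = W × 3.5 = 6909 × 3.5 = 24180.
FS_overturning = M_r/M_o = 24180/4895 = 4.940.

4.94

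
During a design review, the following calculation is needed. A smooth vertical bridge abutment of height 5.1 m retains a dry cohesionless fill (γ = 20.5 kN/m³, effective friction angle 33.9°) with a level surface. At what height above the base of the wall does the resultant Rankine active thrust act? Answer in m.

1.70 m

K_a = 0.2839.
The pressure distribution is triangular, so the resultant acts at H/3 above the base = 5.1/3 = 1.700 m.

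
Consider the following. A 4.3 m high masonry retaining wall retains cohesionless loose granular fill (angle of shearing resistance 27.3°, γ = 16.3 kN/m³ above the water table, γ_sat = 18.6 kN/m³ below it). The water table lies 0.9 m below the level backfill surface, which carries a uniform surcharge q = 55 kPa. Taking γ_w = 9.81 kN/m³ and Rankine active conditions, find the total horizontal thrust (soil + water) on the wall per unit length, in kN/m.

K_a = tan²(45° − φ/2) = 0.3711.
γ' = 18.6 − 9.81 = 8.790 kN/m³. h₂ = H − d_w = 3.4 m.
σ'_h: at surface K_a·q = 20.41; at WT K_a(q+γd_w) = 25.86; at base K_a(q+γd_w+γ'h₂) = 36.95 kPa.
P₁ = ½(20.41+25.86)×0.9 = 20.82; P₂ = ½(25.86+36.95)×3.4 = 106.8; P_w = ½γ_w h₂² = 56.70.
Total = 20.82+106.8+56.70 = 184.3 kN/m.

184 kN/m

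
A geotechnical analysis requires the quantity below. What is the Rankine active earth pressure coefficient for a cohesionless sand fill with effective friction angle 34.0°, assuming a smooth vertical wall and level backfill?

0.283

K_a = (1 − sin φ)/(1 + sin φ) = (1 − sin 34.0°)/(1 + sin 34.0°) = 0.2827.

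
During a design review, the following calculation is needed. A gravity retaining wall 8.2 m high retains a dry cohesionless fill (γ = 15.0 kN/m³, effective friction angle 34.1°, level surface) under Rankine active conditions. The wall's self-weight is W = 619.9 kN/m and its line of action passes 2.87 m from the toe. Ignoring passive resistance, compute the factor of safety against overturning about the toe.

K_a = tan²(45° − 34.1°/2) = 0.2815.
P_a = ½K_aγH² = 0.5×0.2815×15.0×8.2² = 142.0 kN/m, acting at H/3 = 2.733 m above the base.
Overturning moment M_o = P_a × H/3 = 142.0 × 2.733 = 388.1.
Resisting moment M_r = W × 2.87 = 619.9 × 2.87 = 1779.
FS_overturning = M_r/M_o = 1779/388.1 = 4.585.

4.58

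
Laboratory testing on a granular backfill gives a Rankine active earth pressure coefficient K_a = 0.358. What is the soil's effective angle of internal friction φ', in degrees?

K_a = tan²(45° − φ/2) ⇒ 45° − φ/2 = arctan(√0.358) = 30.89°.
φ = 2(45° − 30.89°) = 28.21°.

28.2°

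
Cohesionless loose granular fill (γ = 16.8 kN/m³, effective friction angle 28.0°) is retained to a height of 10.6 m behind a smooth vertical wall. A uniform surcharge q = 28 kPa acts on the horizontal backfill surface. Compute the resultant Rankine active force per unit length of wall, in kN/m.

K_a = tan²(45° − φ/2) = 0.3610.
Soil triangle: ½ K_a γ H² = 0.5×0.3610×16.8×10.6² = 340.8 kN/m.
Surcharge rectangle: K_a q H = 0.3610×28×10.6 = 107.2 kN/m.
Total = 340.8 + 107.2 = 447.9 kN/m.

448 kN/m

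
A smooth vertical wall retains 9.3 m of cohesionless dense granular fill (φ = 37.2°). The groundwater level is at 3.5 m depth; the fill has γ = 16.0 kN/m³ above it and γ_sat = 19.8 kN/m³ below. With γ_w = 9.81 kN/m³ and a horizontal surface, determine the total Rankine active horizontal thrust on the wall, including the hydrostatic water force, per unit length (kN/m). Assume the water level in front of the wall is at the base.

311 kN/m

K_a = tan²(45° − φ/2) = 0.2464.
γ' = 19.8 − 9.81 = 9.990 kN/m³. Depth below WT = 5.8 m.
σ'_h at WT = K_a γ d_w = 13.80 kPa; at base = 13.80 + K_a γ' × 5.8 = 28.08 kPa.
P₁ (0–3.5 m) = ½×13.80×3.5 = 24.15. P₂ (3.5–9.3 m) = ½(13.80+28.08)×5.8 = 121.4.
P_w = ½ γ_w h₂² = 0.5×9.81×5.8² = 165.0. Total = 24.15+121.4+165.0 = 310.6 kN/m.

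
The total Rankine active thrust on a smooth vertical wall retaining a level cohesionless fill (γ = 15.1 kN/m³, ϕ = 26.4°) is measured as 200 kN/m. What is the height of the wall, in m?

K_a = 0.3844. P_a = ½ K_a γ H² ⇒ H = √(2P_a/(K_a γ)).
H = √(2×200/(0.3844×15.1)) = 8.301 m.

8.30 m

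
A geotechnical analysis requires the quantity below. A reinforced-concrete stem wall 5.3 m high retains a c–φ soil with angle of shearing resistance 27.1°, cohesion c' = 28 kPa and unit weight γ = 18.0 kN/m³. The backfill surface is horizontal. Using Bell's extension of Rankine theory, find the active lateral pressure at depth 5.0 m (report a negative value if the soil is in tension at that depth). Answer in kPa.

K_a = (1 − sin φ)/(1 + sin φ) = 0.3741.
σ_a = K_a γ z − 2c√K_a = 0.3741×18.0×5.0 − 2×28×0.6116 = -0.5846 kPa.

-0.585 kPa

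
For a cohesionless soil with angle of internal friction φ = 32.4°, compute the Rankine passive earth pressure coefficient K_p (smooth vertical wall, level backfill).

K_p = (1 + sin φ)/(1 − sin φ) = tan²(45° + 32.4°/2) = 3.309.

3.31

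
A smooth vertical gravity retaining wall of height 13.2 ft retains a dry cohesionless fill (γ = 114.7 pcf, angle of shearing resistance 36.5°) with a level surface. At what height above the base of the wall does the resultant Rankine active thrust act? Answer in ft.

K_a = 0.2541.
The pressure distribution is triangular, so the resultant acts at H/3 above the base = 13.2/3 = 4.400 ft.

4.40 ft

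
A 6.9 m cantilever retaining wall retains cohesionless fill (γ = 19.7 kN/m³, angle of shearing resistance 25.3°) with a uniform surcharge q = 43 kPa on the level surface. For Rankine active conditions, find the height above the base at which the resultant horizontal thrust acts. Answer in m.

2.75 m

K_a = 0.4012.
Triangular part P₁ = ½K_aγH² = 188.1 at H/3 = 2.300 m; rectangular part P₂ = K_a q H = 119.0 at H/2 = 3.450 m.
ȳ = (P₁·2.300 + P₂·3.450)/(P₁+P₂) = 2.746 m.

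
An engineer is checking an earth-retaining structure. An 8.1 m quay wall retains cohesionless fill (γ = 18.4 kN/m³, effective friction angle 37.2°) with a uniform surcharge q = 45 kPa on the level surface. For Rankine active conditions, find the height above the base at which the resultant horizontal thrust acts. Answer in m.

K_a = 0.2464.
Triangular part P₁ = ½K_aγH² = 148.7 at H/3 = 2.700 m; rectangular part P₂ = K_a q H = 89.82 at H/2 = 4.050 m.
ȳ = (P₁·2.700 + P₂·4.050)/(P₁+P₂) = 3.208 m.

3.21 m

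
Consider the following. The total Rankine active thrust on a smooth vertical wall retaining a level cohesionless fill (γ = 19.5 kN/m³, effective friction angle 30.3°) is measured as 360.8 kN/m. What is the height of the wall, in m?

K_a = 0.3293. P_a = ½ K_a γ H² ⇒ H = √(2P_a/(K_a γ)).
H = √(2×360.8/(0.3293×19.5)) = 10.60 m.

10.6 m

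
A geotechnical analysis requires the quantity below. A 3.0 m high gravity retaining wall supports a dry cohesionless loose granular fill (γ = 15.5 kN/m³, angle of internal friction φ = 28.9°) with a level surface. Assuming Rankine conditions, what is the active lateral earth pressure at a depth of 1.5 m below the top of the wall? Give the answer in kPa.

8.10 kPa

K_a = (1 − sin φ)/(1 + sin φ) = 0.3484.
σ_h = K_a γ z = 0.3484 × 15.5 × 1.5 = 8.099 kPa.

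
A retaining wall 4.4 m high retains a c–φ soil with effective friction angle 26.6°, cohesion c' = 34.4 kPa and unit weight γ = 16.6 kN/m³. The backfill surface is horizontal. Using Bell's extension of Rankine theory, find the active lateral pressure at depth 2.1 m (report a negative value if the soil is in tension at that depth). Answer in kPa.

-29.2 kPa

K_a = (1 − sin φ)/(1 + sin φ) = 0.3814.
σ_a = K_a γ z − 2c√K_a = 0.3814×16.6×2.1 − 2×34.4×0.6176 = -29.19 kPa.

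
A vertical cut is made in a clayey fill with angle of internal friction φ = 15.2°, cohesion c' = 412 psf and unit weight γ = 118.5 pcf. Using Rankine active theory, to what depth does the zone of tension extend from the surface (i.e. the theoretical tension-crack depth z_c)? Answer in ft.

9.09 ft

K_a = tan²(45° − 15.2°/2) = 0.5845; √K_a = 0.7646.
The active pressure is zero where K_a γ z = 2c√K_a, so z_c = 2c/(γ√K_a) = 2×412/(118.5×0.7646) = 9.095 ft.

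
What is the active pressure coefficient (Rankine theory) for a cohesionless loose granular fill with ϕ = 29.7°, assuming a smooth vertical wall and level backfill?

K_a = tan²(45° − φ/2) = tan²(30.15°) = 0.3374.

0.337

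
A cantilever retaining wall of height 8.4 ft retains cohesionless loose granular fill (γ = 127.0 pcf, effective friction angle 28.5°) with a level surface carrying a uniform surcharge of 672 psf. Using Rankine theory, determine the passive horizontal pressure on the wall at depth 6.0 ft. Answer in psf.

K_p = (1 + sin φ)/(1 − sin φ) = 2.825.
σ_v = γz + q = 127.0 × 6.0 + 672 = 1434 psf.
σ_h = K_p σ_v = 2.825 × 1434 = 4051 psf.

4050 psf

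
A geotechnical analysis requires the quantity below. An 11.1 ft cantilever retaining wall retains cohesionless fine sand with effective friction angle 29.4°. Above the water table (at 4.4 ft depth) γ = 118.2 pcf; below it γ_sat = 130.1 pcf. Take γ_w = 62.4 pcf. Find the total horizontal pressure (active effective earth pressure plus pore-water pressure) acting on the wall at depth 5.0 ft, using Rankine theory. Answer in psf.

K_a = (1 − sin φ)/(1 + sin φ) = 0.3415.
γ' = 130.1 − 62.4 = 67.70 pcf.
Effective vertical stress at 5.0 ft: σ'_v = 118.2×4.4 + 67.70×0.600 = 560.7 psf.
σ'_h = K_a σ'_v = 0.3415 × 560.7 = 191.5 psf; u = γ_w × 0.600 = 37.44 psf.
Total σ_h = 191.5 + 37.44 = 228.9 psf.

229 psf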